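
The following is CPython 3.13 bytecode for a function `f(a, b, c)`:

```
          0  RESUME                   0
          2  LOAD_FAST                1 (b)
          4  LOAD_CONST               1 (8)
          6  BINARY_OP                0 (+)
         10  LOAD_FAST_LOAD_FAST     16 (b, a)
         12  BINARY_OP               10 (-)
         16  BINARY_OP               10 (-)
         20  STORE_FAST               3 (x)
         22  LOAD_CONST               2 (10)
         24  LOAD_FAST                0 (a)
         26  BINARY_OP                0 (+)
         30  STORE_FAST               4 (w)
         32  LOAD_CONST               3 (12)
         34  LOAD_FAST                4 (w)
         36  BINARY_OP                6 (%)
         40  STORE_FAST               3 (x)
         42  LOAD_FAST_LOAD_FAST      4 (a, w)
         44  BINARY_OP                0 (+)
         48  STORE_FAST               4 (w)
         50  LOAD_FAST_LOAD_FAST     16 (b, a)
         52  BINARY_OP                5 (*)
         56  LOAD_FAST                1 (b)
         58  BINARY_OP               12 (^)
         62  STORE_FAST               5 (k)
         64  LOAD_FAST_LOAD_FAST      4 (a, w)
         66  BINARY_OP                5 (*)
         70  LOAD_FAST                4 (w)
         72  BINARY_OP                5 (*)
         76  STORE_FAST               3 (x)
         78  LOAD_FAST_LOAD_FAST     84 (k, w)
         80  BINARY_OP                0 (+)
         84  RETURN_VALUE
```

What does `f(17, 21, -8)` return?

LOAD_FAST b → push 21. Stack: [21]
LOAD_CONST → push 8. Stack: [21, 8]
BINARY_OP + → 21 + 8 = 29. Stack: [29]
LOAD_FAST_LOAD_FAST b,a → push 21,17. Stack: [29, 21, 17]
BINARY_OP - → 21 - 17 = 4. Stack: [29, 4]
BINARY_OP - → 29 - 4 = 25. Stack: [25]
STORE_FAST x → x=25. Stack: []
LOAD_CONST → push 10. Stack: [10]
LOAD_FAST a → push 17. Stack: [10, 17]
BINARY_OP + → 10 + 17 = 27. Stack: [27]
STORE_FAST w → w=27. Stack: []
LOAD_CONST → push 12. Stack: [12]
LOAD_FAST w → push 27. Stack: [12, 27]
BINARY_OP % → 12 % 27 = 12. Stack: [12]
STORE_FAST x → x=12. Stack: []
LOAD_FAST_LOAD_FAST a,w → push 17,27. Stack: [17, 27]
BINARY_OP + → 17 + 27 = 44. Stack: [44]
STORE_FAST w → w=44. Stack: []
LOAD_FAST_LOAD_FAST b,a → push 21,17. Stack: [21, 17]
BINARY_OP * → 21 * 17 = 357. Stack: [357]
LOAD_FAST b → push 21. Stack: [357, 21]
BINARY_OP ^ → 357 ^ 21 = 368. Stack: [368]
STORE_FAST k → k=368. Stack: []
LOAD_FAST_LOAD_FAST a,w → push 17,44. Stack: [17, 44]
BINARY_OP * → 17 * 44 = 748. Stack: [748]
LOAD_FAST w → push 44. Stack: [748, 44]
BINARY_OP * → 748 * 44 = 32912. Stack: [32912]
STORE_FAST x → x=32912. Stack: []
LOAD_FAST_LOAD_FAST k,w → push 368,44. Stack: [368, 44]
BINARY_OP + → 368 + 44 = 412. Stack: [412]
RETURN_VALUE → return 412.

412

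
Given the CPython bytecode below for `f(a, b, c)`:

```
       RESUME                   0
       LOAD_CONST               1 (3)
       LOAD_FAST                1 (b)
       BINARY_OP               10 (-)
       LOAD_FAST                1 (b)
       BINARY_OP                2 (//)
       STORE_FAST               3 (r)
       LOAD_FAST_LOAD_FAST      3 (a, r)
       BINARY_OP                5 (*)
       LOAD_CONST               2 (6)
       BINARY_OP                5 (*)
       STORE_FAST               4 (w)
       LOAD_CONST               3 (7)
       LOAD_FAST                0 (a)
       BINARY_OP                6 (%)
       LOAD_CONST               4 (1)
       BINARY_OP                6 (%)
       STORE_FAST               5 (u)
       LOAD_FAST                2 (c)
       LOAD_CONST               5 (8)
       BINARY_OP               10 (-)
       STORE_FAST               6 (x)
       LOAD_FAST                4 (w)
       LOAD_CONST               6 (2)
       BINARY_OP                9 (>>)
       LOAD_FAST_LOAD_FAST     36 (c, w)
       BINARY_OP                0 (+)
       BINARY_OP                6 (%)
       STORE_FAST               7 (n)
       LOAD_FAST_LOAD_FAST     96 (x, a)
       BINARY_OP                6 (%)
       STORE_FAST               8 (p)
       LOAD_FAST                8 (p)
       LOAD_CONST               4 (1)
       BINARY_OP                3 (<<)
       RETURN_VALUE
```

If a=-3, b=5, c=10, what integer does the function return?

-2

LOAD_CONST → push 3. Stack: [3]
LOAD_FAST b → push 5. Stack: [3, 5]
BINARY_OP - → 3 - 5 = -2. Stack: [-2]
LOAD_FAST b → push 5. Stack: [-2, 5]
BINARY_OP // → -2 // 5 = -1. Stack: [-1]
STORE_FAST r → r=-1. Stack: []
LOAD_FAST_LOAD_FAST a,r → push -3,-1. Stack: [-3, -1]
BINARY_OP * → -3 * -1 = 3. Stack: [3]
LOAD_CONST → push 6. Stack: [3, 6]
BINARY_OP * → 3 * 6 = 18. Stack: [18]
STORE_FAST w → w=18. Stack: []
LOAD_CONST → push 7. Stack: [7]
LOAD_FAST a → push -3. Stack: [7, -3]
BINARY_OP % → 7 % -3 = -2. Stack: [-2]
LOAD_CONST → push 1. Stack: [-2, 1]
BINARY_OP % → -2 % 1 = 0. Stack: [0]
STORE_FAST u → u=0. Stack: []
LOAD_FAST c → push 10. Stack: [10]
LOAD_CONST → push 8. Stack: [10, 8]
BINARY_OP - → 10 - 8 = 2. Stack: [2]
STORE_FAST x → x=2. Stack: []
LOAD_FAST w → push 18. Stack: [18]
LOAD_CONST → push 2. Stack: [18, 2]
BINARY_OP >> → 18 >> 2 = 4. Stack: [4]
LOAD_FAST_LOAD_FAST c,w → push 10,18. Stack: [4, 10, 18]
BINARY_OP + → 10 + 18 = 28. Stack: [4, 28]
BINARY_OP % → 4 % 28 = 4. Stack: [4]
STORE_FAST n → n=4. Stack: []
LOAD_FAST_LOAD_FAST x,a → push 2,-3. Stack: [2, -3]
BINARY_OP % → 2 % -3 = -1. Stack: [-1]
STORE_FAST p → p=-1. Stack: []
LOAD_FAST p → push -1. Stack: [-1]
LOAD_CONST → push 1. Stack: [-1, 1]
BINARY_OP << → -1 << 1 = -2. Stack: [-2]
RETURN_VALUE → return -2.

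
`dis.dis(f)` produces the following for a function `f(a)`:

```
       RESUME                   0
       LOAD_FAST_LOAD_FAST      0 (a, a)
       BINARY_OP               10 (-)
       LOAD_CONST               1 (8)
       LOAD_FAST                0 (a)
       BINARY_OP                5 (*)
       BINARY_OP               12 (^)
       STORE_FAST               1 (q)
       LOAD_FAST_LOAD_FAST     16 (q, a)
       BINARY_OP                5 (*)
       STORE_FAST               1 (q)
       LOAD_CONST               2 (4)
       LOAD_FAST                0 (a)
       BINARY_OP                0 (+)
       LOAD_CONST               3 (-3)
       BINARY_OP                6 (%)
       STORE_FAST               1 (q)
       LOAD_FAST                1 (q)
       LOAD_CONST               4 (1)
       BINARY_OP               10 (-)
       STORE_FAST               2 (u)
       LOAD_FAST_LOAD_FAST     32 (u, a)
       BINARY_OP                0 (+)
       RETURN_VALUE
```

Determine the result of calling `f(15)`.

12

LOAD_FAST_LOAD_FAST a,a → push 15,15. Stack: [15, 15]
BINARY_OP - → 15 - 15 = 0. Stack: [0]
LOAD_CONST → push 8. Stack: [0, 8]
LOAD_FAST a → push 15. Stack: [0, 8, 15]
BINARY_OP * → 8 * 15 = 120. Stack: [0, 120]
BINARY_OP ^ → 0 ^ 120 = 120. Stack: [120]
STORE_FAST q → q=120. Stack: []
LOAD_FAST_LOAD_FAST q,a → push 120,15. Stack: [120, 15]
BINARY_OP * → 120 * 15 = 1800. Stack: [1800]
STORE_FAST q → q=1800. Stack: []
LOAD_CONST → push 4. Stack: [4]
LOAD_FAST a → push 15. Stack: [4, 15]
BINARY_OP + → 4 + 15 = 19. Stack: [19]
LOAD_CONST → push -3. Stack: [19, -3]
BINARY_OP % → 19 % -3 = -2. Stack: [-2]
STORE_FAST q → q=-2. Stack: []
LOAD_FAST q → push -2. Stack: [-2]
LOAD_CONST → push 1. Stack: [-2, 1]
BINARY_OP - → -2 - 1 = -3. Stack: [-3]
STORE_FAST u → u=-3. Stack: []
LOAD_FAST_LOAD_FAST u,a → push -3,15. Stack: [-3, 15]
BINARY_OP + → -3 + 15 = 12. Stack: [12]
RETURN_VALUE → return 12.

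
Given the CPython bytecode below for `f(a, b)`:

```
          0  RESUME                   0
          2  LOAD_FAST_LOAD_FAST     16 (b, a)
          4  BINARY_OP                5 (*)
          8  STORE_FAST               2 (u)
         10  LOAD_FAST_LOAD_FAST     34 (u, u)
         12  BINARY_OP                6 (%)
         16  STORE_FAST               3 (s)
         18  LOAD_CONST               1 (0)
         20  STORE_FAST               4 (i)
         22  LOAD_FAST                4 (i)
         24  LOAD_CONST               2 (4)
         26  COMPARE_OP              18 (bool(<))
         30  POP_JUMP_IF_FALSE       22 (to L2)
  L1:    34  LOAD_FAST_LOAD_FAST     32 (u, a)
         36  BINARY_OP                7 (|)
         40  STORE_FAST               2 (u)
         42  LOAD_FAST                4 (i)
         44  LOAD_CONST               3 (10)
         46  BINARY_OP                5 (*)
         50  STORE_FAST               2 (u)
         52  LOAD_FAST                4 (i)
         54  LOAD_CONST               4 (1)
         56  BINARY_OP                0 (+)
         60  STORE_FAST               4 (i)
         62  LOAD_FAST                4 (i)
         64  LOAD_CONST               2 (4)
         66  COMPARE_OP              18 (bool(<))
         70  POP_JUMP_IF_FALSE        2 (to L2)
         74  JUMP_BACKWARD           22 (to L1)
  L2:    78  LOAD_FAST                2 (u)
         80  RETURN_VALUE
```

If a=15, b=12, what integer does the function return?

LOAD_FAST_LOAD_FAST b,a → push 12,15
BINARY_OP * → 12 * 15 = 180
STORE_FAST u → u=180
LOAD_FAST_LOAD_FAST u,u → push 180,180
BINARY_OP % → 180 % 180 = 0
STORE_FAST s → s=0
LOAD_CONST → push 0
STORE_FAST i → i=0
LOAD_FAST i → push 0
LOAD_CONST → push 4
COMPARE_OP bool(<) → 0 vs 4 = True
POP_JUMP_IF_FALSE → pop True; no jump
LOAD_FAST_LOAD_FAST u,a → push 180,15
BINARY_OP | → 180 | 15 = 191
STORE_FAST u → u=191
LOAD_FAST i → push 0
LOAD_CONST → push 10
BINARY_OP * → 0 * 10 = 0
STORE_FAST u → u=0
LOAD_FAST i → push 0
LOAD_CONST → push 1
BINARY_OP + → 0 + 1 = 1
STORE_FAST i → i=1
LOAD_FAST i → push 1
LOAD_CONST → push 4
COMPARE_OP bool(<) → 1 vs 4 = True
POP_JUMP_IF_FALSE → pop True; no jump
LOAD_FAST_LOAD_FAST u,a → push 0,15
BINARY_OP | → 0 | 15 = 15
STORE_FAST u → u=15
LOAD_FAST i → push 1
LOAD_CONST → push 10
BINARY_OP * → 1 * 10 = 10
STORE_FAST u → u=10
LOAD_FAST i → push 1
LOAD_CONST → push 1
BINARY_OP + → 1 + 1 = 2
STORE_FAST i → i=2
LOAD_FAST i → push 2
LOAD_CONST → push 4
COMPARE_OP bool(<) → 2 vs 4 = True
POP_JUMP_IF_FALSE → pop True; no jump
LOAD_FAST_LOAD_FAST u,a → push 10,15
BINARY_OP | → 10 | 15 = 15
STORE_FAST u → u=15
LOAD_FAST i → push 2
LOAD_CONST → push 10
BINARY_OP * → 2 * 10 = 20
STORE_FAST u → u=20
LOAD_FAST i → push 2
LOAD_CONST → push 1
BINARY_OP + → 2 + 1 = 3
STORE_FAST i → i=3
LOAD_FAST i → push 3
LOAD_CONST → push 4
COMPARE_OP bool(<) → 3 vs 4 = True
POP_JUMP_IF_FALSE → pop True; no jump
LOAD_FAST_LOAD_FAST u,a → push 20,15
BINARY_OP | → 20 | 15 = 31
STORE_FAST u → u=31
LOAD_FAST i → push 3
LOAD_CONST → push 10
BINARY_OP * → 3 * 10 = 30
STORE_FAST u → u=30
LOAD_FAST i → push 3
LOAD_CONST → push 1
BINARY_OP + → 3 + 1 = 4
STORE_FAST i → i=4
LOAD_FAST i → push 4
LOAD_CONST → push 4
COMPARE_OP bool(<) → 4 vs 4 = False
POP_JUMP_IF_FALSE → pop False; jump
LOAD_FAST u → push 30
RETURN_VALUE → return 30.

30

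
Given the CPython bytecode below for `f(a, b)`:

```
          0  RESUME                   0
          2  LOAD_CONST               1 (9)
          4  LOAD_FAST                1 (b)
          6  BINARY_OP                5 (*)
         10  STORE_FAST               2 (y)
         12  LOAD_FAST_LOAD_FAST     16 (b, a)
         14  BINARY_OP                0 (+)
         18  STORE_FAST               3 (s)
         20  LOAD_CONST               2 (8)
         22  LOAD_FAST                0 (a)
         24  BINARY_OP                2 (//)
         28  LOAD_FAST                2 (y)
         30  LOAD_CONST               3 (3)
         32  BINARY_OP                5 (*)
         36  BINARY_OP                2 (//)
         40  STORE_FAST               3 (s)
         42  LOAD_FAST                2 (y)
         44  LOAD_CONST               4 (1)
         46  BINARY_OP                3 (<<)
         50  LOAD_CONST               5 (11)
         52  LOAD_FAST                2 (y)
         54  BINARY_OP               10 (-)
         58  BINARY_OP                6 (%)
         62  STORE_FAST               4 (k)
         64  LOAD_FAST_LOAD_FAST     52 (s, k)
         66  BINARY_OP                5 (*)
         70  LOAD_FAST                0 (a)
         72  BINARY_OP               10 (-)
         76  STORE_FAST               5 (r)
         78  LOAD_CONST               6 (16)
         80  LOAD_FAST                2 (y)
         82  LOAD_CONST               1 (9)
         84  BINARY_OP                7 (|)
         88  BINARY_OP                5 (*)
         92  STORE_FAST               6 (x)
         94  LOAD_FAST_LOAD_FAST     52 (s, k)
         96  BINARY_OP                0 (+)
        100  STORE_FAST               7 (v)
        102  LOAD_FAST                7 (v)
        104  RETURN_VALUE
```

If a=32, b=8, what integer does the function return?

-39

LOAD_CONST → push 9. Stack: [9]
LOAD_FAST b → push 8. Stack: [9, 8]
BINARY_OP * → 9 * 8 = 72. Stack: [72]
STORE_FAST y → y=72. Stack: []
LOAD_FAST_LOAD_FAST b,a → push 8,32. Stack: [8, 32]
BINARY_OP + → 8 + 32 = 40. Stack: [40]
STORE_FAST s → s=40. Stack: []
LOAD_CONST → push 8. Stack: [8]
LOAD_FAST a → push 32. Stack: [8, 32]
BINARY_OP // → 8 // 32 = 0. Stack: [0]
LOAD_FAST y → push 72. Stack: [0, 72]
LOAD_CONST → push 3. Stack: [0, 72, 3]
BINARY_OP * → 72 * 3 = 216. Stack: [0, 216]
BINARY_OP // → 0 // 216 = 0. Stack: [0]
STORE_FAST s → s=0. Stack: []
LOAD_FAST y → push 72. Stack: [72]
LOAD_CONST → push 1. Stack: [72, 1]
BINARY_OP << → 72 << 1 = 144. Stack: [144]
LOAD_CONST → push 11. Stack: [144, 11]
LOAD_FAST y → push 72. Stack: [144, 11, 72]
BINARY_OP - → 11 - 72 = -61. Stack: [144, -61]
BINARY_OP % → 144 % -61 = -39. Stack: [-39]
STORE_FAST k → k=-39. Stack: []
LOAD_FAST_LOAD_FAST s,k → push 0,-39. Stack: [0, -39]
BINARY_OP * → 0 * -39 = 0. Stack: [0]
LOAD_FAST a → push 32. Stack: [0, 32]
BINARY_OP - → 0 - 32 = -32. Stack: [-32]
STORE_FAST r → r=-32. Stack: []
LOAD_CONST → push 16. Stack: [16]
LOAD_FAST y → push 72. Stack: [16, 72]
LOAD_CONST → push 9. Stack: [16, 72, 9]
BINARY_OP | → 72 | 9 = 73. Stack: [16, 73]
BINARY_OP * → 16 * 73 = 1168. Stack: [1168]
STORE_FAST x → x=1168. Stack: []
LOAD_FAST_LOAD_FAST s,k → push 0,-39. Stack: [0, -39]
BINARY_OP + → 0 + -39 = -39. Stack: [-39]
STORE_FAST v → v=-39. Stack: []
LOAD_FAST v → push -39. Stack: [-39]
RETURN_VALUE → return -39.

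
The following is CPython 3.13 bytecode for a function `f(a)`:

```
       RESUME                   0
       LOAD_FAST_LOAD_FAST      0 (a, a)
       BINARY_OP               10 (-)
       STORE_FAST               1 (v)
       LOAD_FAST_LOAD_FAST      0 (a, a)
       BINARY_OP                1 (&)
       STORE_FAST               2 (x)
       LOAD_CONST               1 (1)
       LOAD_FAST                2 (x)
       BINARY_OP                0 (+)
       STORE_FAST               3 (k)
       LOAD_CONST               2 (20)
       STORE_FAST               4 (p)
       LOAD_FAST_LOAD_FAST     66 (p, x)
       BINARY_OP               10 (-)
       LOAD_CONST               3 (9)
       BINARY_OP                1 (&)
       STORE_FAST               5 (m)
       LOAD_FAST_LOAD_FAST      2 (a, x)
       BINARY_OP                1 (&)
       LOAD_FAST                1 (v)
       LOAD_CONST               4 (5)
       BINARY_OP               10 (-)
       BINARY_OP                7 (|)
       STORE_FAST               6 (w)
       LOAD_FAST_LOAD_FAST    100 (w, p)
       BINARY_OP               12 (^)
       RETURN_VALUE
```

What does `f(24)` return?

LOAD_FAST_LOAD_FAST a,a → push 24,24. Stack: [24, 24]
BINARY_OP - → 24 - 24 = 0. Stack: [0]
STORE_FAST v → v=0. Stack: []
LOAD_FAST_LOAD_FAST a,a → push 24,24. Stack: [24, 24]
BINARY_OP & → 24 & 24 = 24. Stack: [24]
STORE_FAST x → x=24. Stack: []
LOAD_CONST → push 1. Stack: [1]
LOAD_FAST x → push 24. Stack: [1, 24]
BINARY_OP + → 1 + 24 = 25. Stack: [25]
STORE_FAST k → k=25. Stack: []
LOAD_CONST → push 20. Stack: [20]
STORE_FAST p → p=20. Stack: []
LOAD_FAST_LOAD_FAST p,x → push 20,24. Stack: [20, 24]
BINARY_OP - → 20 - 24 = -4. Stack: [-4]
LOAD_CONST → push 9. Stack: [-4, 9]
BINARY_OP & → -4 & 9 = 8. Stack: [8]
STORE_FAST m → m=8. Stack: []
LOAD_FAST_LOAD_FAST a,x → push 24,24. Stack: [24, 24]
BINARY_OP & → 24 & 24 = 24. Stack: [24]
LOAD_FAST v → push 0. Stack: [24, 0]
LOAD_CONST → push 5. Stack: [24, 0, 5]
BINARY_OP - → 0 - 5 = -5. Stack: [24, -5]
BINARY_OP | → 24 | -5 = -5. Stack: [-5]
STORE_FAST w → w=-5. Stack: []
LOAD_FAST_LOAD_FAST w,p → push -5,20. Stack: [-5, 20]
BINARY_OP ^ → -5 ^ 20 = -17. Stack: [-17]
RETURN_VALUE → return -17.

-17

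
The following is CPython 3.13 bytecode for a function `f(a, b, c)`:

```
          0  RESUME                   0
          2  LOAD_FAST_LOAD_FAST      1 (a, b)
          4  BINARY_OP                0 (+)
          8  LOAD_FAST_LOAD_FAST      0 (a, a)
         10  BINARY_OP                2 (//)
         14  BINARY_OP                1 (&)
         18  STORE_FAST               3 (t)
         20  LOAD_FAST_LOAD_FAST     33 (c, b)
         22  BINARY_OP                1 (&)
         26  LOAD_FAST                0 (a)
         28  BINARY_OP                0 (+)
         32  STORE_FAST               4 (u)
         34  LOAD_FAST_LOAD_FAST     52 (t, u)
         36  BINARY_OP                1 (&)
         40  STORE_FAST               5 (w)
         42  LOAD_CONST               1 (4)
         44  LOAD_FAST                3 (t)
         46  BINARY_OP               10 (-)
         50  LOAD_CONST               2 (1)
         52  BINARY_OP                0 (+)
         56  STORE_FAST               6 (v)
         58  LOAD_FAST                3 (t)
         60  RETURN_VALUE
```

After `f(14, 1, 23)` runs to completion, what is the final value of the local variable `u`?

15

LOAD_FAST_LOAD_FAST a,b → push 14,1. Stack: [14, 1]
BINARY_OP + → 14 + 1 = 15. Stack: [15]
LOAD_FAST_LOAD_FAST a,a → push 14,14. Stack: [15, 14, 14]
BINARY_OP // → 14 // 14 = 1. Stack: [15, 1]
BINARY_OP & → 15 & 1 = 1. Stack: [1]
STORE_FAST t → t=1. Stack: []
LOAD_FAST_LOAD_FAST c,b → push 23,1. Stack: [23, 1]
BINARY_OP & → 23 & 1 = 1. Stack: [1]
LOAD_FAST a → push 14. Stack: [1, 14]
BINARY_OP + → 1 + 14 = 15. Stack: [15]
STORE_FAST u → u=15. Stack: []
LOAD_FAST_LOAD_FAST t,u → push 1,15. Stack: [1, 15]
BINARY_OP & → 1 & 15 = 1. Stack: [1]
STORE_FAST w → w=1. Stack: []
LOAD_CONST → push 4. Stack: [4]
LOAD_FAST t → push 1. Stack: [4, 1]
BINARY_OP - → 4 - 1 = 3. Stack: [3]
LOAD_CONST → push 1. Stack: [3, 1]
BINARY_OP + → 3 + 1 = 4. Stack: [4]
STORE_FAST v → v=4. Stack: []
LOAD_FAST t → push 1. Stack: [1]
RETURN_VALUE → return 1.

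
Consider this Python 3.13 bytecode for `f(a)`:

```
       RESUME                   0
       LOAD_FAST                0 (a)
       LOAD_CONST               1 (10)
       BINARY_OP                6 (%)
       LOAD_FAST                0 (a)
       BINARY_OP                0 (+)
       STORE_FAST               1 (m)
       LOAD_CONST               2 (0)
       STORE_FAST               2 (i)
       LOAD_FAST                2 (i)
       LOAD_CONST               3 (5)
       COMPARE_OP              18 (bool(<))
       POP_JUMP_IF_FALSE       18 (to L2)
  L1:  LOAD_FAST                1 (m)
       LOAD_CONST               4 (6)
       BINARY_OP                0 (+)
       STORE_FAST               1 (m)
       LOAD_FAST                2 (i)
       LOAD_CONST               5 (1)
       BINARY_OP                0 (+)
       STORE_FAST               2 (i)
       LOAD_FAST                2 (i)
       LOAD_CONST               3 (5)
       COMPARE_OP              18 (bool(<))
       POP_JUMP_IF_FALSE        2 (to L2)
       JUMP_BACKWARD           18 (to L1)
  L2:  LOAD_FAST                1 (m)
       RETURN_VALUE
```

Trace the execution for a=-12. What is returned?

26

LOAD_FAST a → push -12
LOAD_CONST → push 10
BINARY_OP % → -12 % 10 = 8
LOAD_FAST a → push -12
BINARY_OP + → 8 + -12 = -4
STORE_FAST m → m=-4
LOAD_CONST → push 0
STORE_FAST i → i=0
LOAD_FAST i → push 0
LOAD_CONST → push 5
COMPARE_OP bool(<) → 0 vs 5 = True
POP_JUMP_IF_FALSE → pop True; no jump
LOAD_FAST m → push -4
LOAD_CONST → push 6
BINARY_OP + → -4 + 6 = 2
STORE_FAST m → m=2
LOAD_FAST i → push 0
LOAD_CONST → push 1
BINARY_OP + → 0 + 1 = 1
STORE_FAST i → i=1
LOAD_FAST i → push 1
LOAD_CONST → push 5
COMPARE_OP bool(<) → 1 vs 5 = True
POP_JUMP_IF_FALSE → pop True; no jump
LOAD_FAST m → push 2
LOAD_CONST → push 6
BINARY_OP + → 2 + 6 = 8
STORE_FAST m → m=8
LOAD_FAST i → push 1
LOAD_CONST → push 1
BINARY_OP + → 1 + 1 = 2
STORE_FAST i → i=2
LOAD_FAST i → push 2
LOAD_CONST → push 5
COMPARE_OP bool(<) → 2 vs 5 = True
POP_JUMP_IF_FALSE → pop True; no jump
LOAD_FAST m → push 8
LOAD_CONST → push 6
BINARY_OP + → 8 + 6 = 14
STORE_FAST m → m=14
LOAD_FAST i → push 2
LOAD_CONST → push 1
BINARY_OP + → 2 + 1 = 3
STORE_FAST i → i=3
LOAD_FAST i → push 3
LOAD_CONST → push 5
COMPARE_OP bool(<) → 3 vs 5 = True
POP_JUMP_IF_FALSE → pop True; no jump
LOAD_FAST m → push 14
LOAD_CONST → push 6
BINARY_OP + → 14 + 6 = 20
STORE_FAST m → m=20
LOAD_FAST i → push 3
LOAD_CONST → push 1
BINARY_OP + → 3 + 1 = 4
STORE_FAST i → i=4
LOAD_FAST i → push 4
LOAD_CONST → push 5
COMPARE_OP bool(<) → 4 vs 5 = True
POP_JUMP_IF_FALSE → pop True; no jump
LOAD_FAST m → push 20
LOAD_CONST → push 6
BINARY_OP + → 20 + 6 = 26
STORE_FAST m → m=26
LOAD_FAST i → push 4
LOAD_CONST → push 1
BINARY_OP + → 4 + 1 = 5
STORE_FAST i → i=5
LOAD_FAST i → push 5
LOAD_CONST → push 5
COMPARE_OP bool(<) → 5 vs 5 = False
POP_JUMP_IF_FALSE → pop False; jump
LOAD_FAST m → push 26
RETURN_VALUE → return 26.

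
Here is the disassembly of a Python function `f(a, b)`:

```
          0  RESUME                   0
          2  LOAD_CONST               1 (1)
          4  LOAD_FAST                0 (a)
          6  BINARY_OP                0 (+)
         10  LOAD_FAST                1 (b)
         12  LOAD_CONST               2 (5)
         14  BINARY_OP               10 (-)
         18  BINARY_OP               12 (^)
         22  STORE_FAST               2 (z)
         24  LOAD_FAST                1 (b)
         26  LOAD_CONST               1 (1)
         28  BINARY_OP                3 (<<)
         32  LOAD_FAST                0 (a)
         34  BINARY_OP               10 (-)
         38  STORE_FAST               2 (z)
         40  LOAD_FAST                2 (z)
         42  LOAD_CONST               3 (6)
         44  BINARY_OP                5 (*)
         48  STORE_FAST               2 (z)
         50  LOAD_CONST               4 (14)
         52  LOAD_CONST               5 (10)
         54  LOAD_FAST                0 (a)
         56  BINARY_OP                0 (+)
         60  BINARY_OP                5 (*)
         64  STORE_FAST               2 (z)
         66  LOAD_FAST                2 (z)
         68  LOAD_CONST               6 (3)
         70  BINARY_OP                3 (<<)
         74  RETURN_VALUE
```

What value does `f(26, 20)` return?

4032

LOAD_CONST → push 1. Stack: [1]
LOAD_FAST a → push 26. Stack: [1, 26]
BINARY_OP + → 1 + 26 = 27. Stack: [27]
LOAD_FAST b → push 20. Stack: [27, 20]
LOAD_CONST → push 5. Stack: [27, 20, 5]
BINARY_OP - → 20 - 5 = 15. Stack: [27, 15]
BINARY_OP ^ → 27 ^ 15 = 20. Stack: [20]
STORE_FAST z → z=20. Stack: []
LOAD_FAST b → push 20. Stack: [20]
LOAD_CONST → push 1. Stack: [20, 1]
BINARY_OP << → 20 << 1 = 40. Stack: [40]
LOAD_FAST a → push 26. Stack: [40, 26]
BINARY_OP - → 40 - 26 = 14. Stack: [14]
STORE_FAST z → z=14. Stack: []
LOAD_FAST z → push 14. Stack: [14]
LOAD_CONST → push 6. Stack: [14, 6]
BINARY_OP * → 14 * 6 = 84. Stack: [84]
STORE_FAST z → z=84. Stack: []
LOAD_CONST → push 14. Stack: [14]
LOAD_CONST → push 10. Stack: [14, 10]
LOAD_FAST a → push 26. Stack: [14, 10, 26]
BINARY_OP + → 10 + 26 = 36. Stack: [14, 36]
BINARY_OP * → 14 * 36 = 504. Stack: [504]
STORE_FAST z → z=504. Stack: []
LOAD_FAST z → push 504. Stack: [504]
LOAD_CONST → push 3. Stack: [504, 3]
BINARY_OP << → 504 << 3 = 4032. Stack: [4032]
RETURN_VALUE → return 4032.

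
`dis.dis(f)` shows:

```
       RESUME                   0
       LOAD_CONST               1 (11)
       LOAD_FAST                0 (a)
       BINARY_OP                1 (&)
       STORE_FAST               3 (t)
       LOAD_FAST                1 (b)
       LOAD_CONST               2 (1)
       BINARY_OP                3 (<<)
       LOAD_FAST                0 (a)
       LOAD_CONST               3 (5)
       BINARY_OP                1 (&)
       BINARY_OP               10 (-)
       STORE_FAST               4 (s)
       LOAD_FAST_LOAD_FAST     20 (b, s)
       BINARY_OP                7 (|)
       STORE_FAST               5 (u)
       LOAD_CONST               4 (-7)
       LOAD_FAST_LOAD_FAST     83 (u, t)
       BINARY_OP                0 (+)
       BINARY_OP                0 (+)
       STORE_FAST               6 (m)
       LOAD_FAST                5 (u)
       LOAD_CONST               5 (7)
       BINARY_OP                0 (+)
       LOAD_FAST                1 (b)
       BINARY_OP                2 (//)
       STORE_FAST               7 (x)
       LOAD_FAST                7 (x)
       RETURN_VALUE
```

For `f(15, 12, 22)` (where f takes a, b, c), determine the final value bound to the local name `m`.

35

LOAD_CONST → push 11. Stack: [11]
LOAD_FAST a → push 15. Stack: [11, 15]
BINARY_OP & → 11 & 15 = 11. Stack: [11]
STORE_FAST t → t=11. Stack: []
LOAD_FAST b → push 12. Stack: [12]
LOAD_CONST → push 1. Stack: [12, 1]
BINARY_OP << → 12 << 1 = 24. Stack: [24]
LOAD_FAST a → push 15. Stack: [24, 15]
LOAD_CONST → push 5. Stack: [24, 15, 5]
BINARY_OP & → 15 & 5 = 5. Stack: [24, 5]
BINARY_OP - → 24 - 5 = 19. Stack: [19]
STORE_FAST s → s=19. Stack: []
LOAD_FAST_LOAD_FAST b,s → push 12,19. Stack: [12, 19]
BINARY_OP | → 12 | 19 = 31. Stack: [31]
STORE_FAST u → u=31. Stack: []
LOAD_CONST → push -7. Stack: [-7]
LOAD_FAST_LOAD_FAST u,t → push 31,11. Stack: [-7, 31, 11]
BINARY_OP + → 31 + 11 = 42. Stack: [-7, 42]
BINARY_OP + → -7 + 42 = 35. Stack: [35]
STORE_FAST m → m=35. Stack: []
LOAD_FAST u → push 31. Stack: [31]
LOAD_CONST → push 7. Stack: [31, 7]
BINARY_OP + → 31 + 7 = 38. Stack: [38]
LOAD_FAST b → push 12. Stack: [38, 12]
BINARY_OP // → 38 // 12 = 3. Stack: [3]
STORE_FAST x → x=3. Stack: []
LOAD_FAST x → push 3. Stack: [3]
RETURN_VALUE → return 3.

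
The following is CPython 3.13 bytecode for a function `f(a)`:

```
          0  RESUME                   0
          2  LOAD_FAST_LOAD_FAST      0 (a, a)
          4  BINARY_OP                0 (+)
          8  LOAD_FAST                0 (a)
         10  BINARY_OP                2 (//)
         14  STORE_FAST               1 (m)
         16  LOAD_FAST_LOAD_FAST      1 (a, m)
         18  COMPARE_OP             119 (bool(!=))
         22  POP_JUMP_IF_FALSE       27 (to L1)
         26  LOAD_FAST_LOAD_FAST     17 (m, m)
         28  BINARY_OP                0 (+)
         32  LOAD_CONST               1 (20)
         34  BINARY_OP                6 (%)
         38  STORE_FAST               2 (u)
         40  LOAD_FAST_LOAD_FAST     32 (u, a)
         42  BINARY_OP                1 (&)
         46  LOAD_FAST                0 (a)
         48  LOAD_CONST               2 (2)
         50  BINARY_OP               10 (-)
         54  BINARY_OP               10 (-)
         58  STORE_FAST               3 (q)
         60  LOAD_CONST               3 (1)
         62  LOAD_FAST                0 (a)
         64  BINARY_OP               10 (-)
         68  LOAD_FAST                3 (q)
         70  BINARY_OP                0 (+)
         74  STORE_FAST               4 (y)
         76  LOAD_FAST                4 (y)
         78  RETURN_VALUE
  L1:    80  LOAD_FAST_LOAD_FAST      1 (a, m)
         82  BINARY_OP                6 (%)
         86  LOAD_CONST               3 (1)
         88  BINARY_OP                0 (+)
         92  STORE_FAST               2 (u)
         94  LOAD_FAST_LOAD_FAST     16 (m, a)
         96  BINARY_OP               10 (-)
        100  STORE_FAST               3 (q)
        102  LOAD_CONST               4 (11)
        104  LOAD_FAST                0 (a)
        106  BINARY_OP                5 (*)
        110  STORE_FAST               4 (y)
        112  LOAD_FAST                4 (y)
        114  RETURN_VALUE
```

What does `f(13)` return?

-19

LOAD_FAST_LOAD_FAST a,a → push 13,13. Stack: [13, 13]
BINARY_OP + → 13 + 13 = 26. Stack: [26]
LOAD_FAST a → push 13. Stack: [26, 13]
BINARY_OP // → 26 // 13 = 2. Stack: [2]
STORE_FAST m → m=2. Stack: []
LOAD_FAST_LOAD_FAST a,m → push 13,2. Stack: [13, 2]
COMPARE_OP bool(!=) → 13 vs 2 = True. Stack: [True]
POP_JUMP_IF_FALSE → pop True; no jump. Stack: []
LOAD_FAST_LOAD_FAST m,m → push 2,2. Stack: [2, 2]
BINARY_OP + → 2 + 2 = 4. Stack: [4]
LOAD_CONST → push 20. Stack: [4, 20]
BINARY_OP % → 4 % 20 = 4. Stack: [4]
STORE_FAST u → u=4. Stack: []
LOAD_FAST_LOAD_FAST u,a → push 4,13. Stack: [4, 13]
BINARY_OP & → 4 & 13 = 4. Stack: [4]
LOAD_FAST a → push 13. Stack: [4, 13]
LOAD_CONST → push 2. Stack: [4, 13, 2]
BINARY_OP - → 13 - 2 = 11. Stack: [4, 11]
BINARY_OP - → 4 - 11 = -7. Stack: [-7]
STORE_FAST q → q=-7. Stack: []
LOAD_CONST → push 1. Stack: [1]
LOAD_FAST a → push 13. Stack: [1, 13]
BINARY_OP - → 1 - 13 = -12. Stack: [-12]
LOAD_FAST q → push -7. Stack: [-12, -7]
BINARY_OP + → -12 + -7 = -19. Stack: [-19]
STORE_FAST y → y=-19. Stack: []
LOAD_FAST y → push -19. Stack: [-19]
RETURN_VALUE → return -19.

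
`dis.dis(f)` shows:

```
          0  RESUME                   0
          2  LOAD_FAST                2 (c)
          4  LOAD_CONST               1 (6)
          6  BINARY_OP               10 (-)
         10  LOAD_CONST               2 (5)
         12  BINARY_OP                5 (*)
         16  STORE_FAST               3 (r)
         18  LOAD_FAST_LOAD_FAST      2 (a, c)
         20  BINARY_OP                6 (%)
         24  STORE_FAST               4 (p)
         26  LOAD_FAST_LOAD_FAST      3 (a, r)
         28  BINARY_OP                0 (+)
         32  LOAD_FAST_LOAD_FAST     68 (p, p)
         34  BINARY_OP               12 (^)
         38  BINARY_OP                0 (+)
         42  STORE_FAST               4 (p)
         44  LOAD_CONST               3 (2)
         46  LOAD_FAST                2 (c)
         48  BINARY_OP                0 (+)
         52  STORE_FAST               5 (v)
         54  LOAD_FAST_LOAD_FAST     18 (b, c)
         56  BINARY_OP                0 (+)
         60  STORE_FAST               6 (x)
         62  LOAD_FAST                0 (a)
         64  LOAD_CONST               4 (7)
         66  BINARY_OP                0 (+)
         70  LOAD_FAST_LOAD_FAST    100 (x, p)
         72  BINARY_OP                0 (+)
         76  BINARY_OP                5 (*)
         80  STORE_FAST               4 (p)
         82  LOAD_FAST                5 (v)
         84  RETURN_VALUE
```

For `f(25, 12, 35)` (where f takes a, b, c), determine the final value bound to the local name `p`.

LOAD_FAST c → push 35. Stack: [35]
LOAD_CONST → push 6. Stack: [35, 6]
BINARY_OP - → 35 - 6 = 29. Stack: [29]
LOAD_CONST → push 5. Stack: [29, 5]
BINARY_OP * → 29 * 5 = 145. Stack: [145]
STORE_FAST r → r=145. Stack: []
LOAD_FAST_LOAD_FAST a,c → push 25,35. Stack: [25, 35]
BINARY_OP % → 25 % 35 = 25. Stack: [25]
STORE_FAST p → p=25. Stack: []
LOAD_FAST_LOAD_FAST a,r → push 25,145. Stack: [25, 145]
BINARY_OP + → 25 + 145 = 170. Stack: [170]
LOAD_FAST_LOAD_FAST p,p → push 25,25. Stack: [170, 25, 25]
BINARY_OP ^ → 25 ^ 25 = 0. Stack: [170, 0]
BINARY_OP + → 170 + 0 = 170. Stack: [170]
STORE_FAST p → p=170. Stack: []
LOAD_CONST → push 2. Stack: [2]
LOAD_FAST c → push 35. Stack: [2, 35]
BINARY_OP + → 2 + 35 = 37. Stack: [37]
STORE_FAST v → v=37. Stack: []
LOAD_FAST_LOAD_FAST b,c → push 12,35. Stack: [12, 35]
BINARY_OP + → 12 + 35 = 47. Stack: [47]
STORE_FAST x → x=47. Stack: []
LOAD_FAST a → push 25. Stack: [25]
LOAD_CONST → push 7. Stack: [25, 7]
BINARY_OP + → 25 + 7 = 32. Stack: [32]
LOAD_FAST_LOAD_FAST x,p → push 47,170. Stack: [32, 47, 170]
BINARY_OP + → 47 + 170 = 217. Stack: [32, 217]
BINARY_OP * → 32 * 217 = 6944. Stack: [6944]
STORE_FAST p → p=6944. Stack: []
LOAD_FAST v → push 37. Stack: [37]
RETURN_VALUE → return 37.

6944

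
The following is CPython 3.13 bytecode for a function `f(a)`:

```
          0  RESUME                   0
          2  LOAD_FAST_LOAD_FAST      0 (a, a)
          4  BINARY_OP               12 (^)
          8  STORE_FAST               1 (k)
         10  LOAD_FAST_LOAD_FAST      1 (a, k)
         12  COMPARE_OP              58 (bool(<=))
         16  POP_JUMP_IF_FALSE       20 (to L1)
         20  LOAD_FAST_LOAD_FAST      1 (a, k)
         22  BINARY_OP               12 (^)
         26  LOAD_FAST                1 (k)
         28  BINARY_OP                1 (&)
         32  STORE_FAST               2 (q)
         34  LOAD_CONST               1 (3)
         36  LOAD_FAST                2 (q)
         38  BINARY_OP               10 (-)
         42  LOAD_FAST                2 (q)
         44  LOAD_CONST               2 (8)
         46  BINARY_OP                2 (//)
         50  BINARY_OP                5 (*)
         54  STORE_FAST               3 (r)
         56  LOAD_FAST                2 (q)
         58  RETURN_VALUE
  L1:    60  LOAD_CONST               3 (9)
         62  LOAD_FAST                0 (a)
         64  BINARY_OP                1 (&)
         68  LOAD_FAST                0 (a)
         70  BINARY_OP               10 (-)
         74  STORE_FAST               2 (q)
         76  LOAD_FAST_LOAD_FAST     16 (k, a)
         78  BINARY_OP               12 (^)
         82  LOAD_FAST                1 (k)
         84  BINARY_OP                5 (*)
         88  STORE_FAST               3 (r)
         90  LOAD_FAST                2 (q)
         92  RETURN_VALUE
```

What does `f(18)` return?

LOAD_FAST_LOAD_FAST a,a → push 18,18. Stack: [18, 18]
BINARY_OP ^ → 18 ^ 18 = 0. Stack: [0]
STORE_FAST k → k=0. Stack: []
LOAD_FAST_LOAD_FAST a,k → push 18,0. Stack: [18, 0]
COMPARE_OP bool(<=) → 18 vs 0 = False. Stack: [False]
POP_JUMP_IF_FALSE → pop False; jump. Stack: []
LOAD_CONST → push 9. Stack: [9]
LOAD_FAST a → push 18. Stack: [9, 18]
BINARY_OP & → 9 & 18 = 0. Stack: [0]
LOAD_FAST a → push 18. Stack: [0, 18]
BINARY_OP - → 0 - 18 = -18. Stack: [-18]
STORE_FAST q → q=-18. Stack: []
LOAD_FAST_LOAD_FAST k,a → push 0,18. Stack: [0, 18]
BINARY_OP ^ → 0 ^ 18 = 18. Stack: [18]
LOAD_FAST k → push 0. Stack: [18, 0]
BINARY_OP * → 18 * 0 = 0. Stack: [0]
STORE_FAST r → r=0. Stack: []
LOAD_FAST q → push -18. Stack: [-18]
RETURN_VALUE → return -18.

-18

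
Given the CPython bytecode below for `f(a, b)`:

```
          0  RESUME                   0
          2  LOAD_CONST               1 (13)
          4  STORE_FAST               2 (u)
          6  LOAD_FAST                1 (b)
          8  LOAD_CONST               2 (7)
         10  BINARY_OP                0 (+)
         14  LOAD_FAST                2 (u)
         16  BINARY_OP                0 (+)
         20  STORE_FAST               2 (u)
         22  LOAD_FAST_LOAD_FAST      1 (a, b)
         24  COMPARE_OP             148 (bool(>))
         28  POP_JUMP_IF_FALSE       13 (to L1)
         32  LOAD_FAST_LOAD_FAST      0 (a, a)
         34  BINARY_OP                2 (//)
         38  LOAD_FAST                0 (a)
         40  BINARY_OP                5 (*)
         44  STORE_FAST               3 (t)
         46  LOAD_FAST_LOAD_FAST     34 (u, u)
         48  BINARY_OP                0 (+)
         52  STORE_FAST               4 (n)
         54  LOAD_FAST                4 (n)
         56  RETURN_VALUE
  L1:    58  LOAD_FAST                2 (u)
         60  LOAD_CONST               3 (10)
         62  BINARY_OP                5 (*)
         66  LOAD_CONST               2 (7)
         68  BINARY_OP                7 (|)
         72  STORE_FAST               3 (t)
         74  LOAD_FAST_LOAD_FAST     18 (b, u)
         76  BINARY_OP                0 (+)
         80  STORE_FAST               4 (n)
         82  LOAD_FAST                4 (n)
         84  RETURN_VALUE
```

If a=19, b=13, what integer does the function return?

LOAD_CONST → push 13. Stack: [13]
STORE_FAST u → u=13. Stack: []
LOAD_FAST b → push 13. Stack: [13]
LOAD_CONST → push 7. Stack: [13, 7]
BINARY_OP + → 13 + 7 = 20. Stack: [20]
LOAD_FAST u → push 13. Stack: [20, 13]
BINARY_OP + → 20 + 13 = 33. Stack: [33]
STORE_FAST u → u=33. Stack: []
LOAD_FAST_LOAD_FAST a,b → push 19,13. Stack: [19, 13]
COMPARE_OP bool(>) → 19 vs 13 = True. Stack: [True]
POP_JUMP_IF_FALSE → pop True; no jump. Stack: []
LOAD_FAST_LOAD_FAST a,a → push 19,19. Stack: [19, 19]
BINARY_OP // → 19 // 19 = 1. Stack: [1]
LOAD_FAST a → push 19. Stack: [1, 19]
BINARY_OP * → 1 * 19 = 19. Stack: [19]
STORE_FAST t → t=19. Stack: []
LOAD_FAST_LOAD_FAST u,u → push 33,33. Stack: [33, 33]
BINARY_OP + → 33 + 33 = 66. Stack: [66]
STORE_FAST n → n=66. Stack: []
LOAD_FAST n → push 66. Stack: [66]
RETURN_VALUE → return 66.

66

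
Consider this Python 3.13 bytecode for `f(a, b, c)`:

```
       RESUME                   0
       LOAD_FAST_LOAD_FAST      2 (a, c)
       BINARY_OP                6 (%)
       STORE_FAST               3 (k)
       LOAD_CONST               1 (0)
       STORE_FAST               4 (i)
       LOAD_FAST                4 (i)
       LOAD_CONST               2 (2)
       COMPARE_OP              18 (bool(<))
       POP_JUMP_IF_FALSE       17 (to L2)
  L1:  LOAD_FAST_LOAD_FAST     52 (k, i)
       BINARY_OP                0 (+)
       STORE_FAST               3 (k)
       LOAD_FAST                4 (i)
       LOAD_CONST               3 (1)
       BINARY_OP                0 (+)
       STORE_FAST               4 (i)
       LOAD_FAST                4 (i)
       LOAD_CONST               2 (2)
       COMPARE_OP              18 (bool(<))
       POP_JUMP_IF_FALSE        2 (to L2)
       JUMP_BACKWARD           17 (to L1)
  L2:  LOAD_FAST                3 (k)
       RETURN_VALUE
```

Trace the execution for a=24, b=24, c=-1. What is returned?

1

LOAD_FAST_LOAD_FAST a,c → push 24,-1. Stack: [24, -1]
BINARY_OP % → 24 % -1 = 0. Stack: [0]
STORE_FAST k → k=0. Stack: []
LOAD_CONST → push 0. Stack: [0]
STORE_FAST i → i=0. Stack: []
LOAD_FAST i → push 0. Stack: [0]
LOAD_CONST → push 2. Stack: [0, 2]
COMPARE_OP bool(<) → 0 vs 2 = True. Stack: [True]
POP_JUMP_IF_FALSE → pop True; no jump. Stack: []
LOAD_FAST_LOAD_FAST k,i → push 0,0. Stack: [0, 0]
BINARY_OP + → 0 + 0 = 0. Stack: [0]
STORE_FAST k → k=0. Stack: []
LOAD_FAST i → push 0. Stack: [0]
LOAD_CONST → push 1. Stack: [0, 1]
BINARY_OP + → 0 + 1 = 1. Stack: [1]
STORE_FAST i → i=1. Stack: []
LOAD_FAST i → push 1. Stack: [1]
LOAD_CONST → push 2. Stack: [1, 2]
COMPARE_OP bool(<) → 1 vs 2 = True. Stack: [True]
POP_JUMP_IF_FALSE → pop True; no jump. Stack: []
LOAD_FAST_LOAD_FAST k,i → push 0,1. Stack: [0, 1]
BINARY_OP + → 0 + 1 = 1. Stack: [1]
STORE_FAST k → k=1. Stack: []
LOAD_FAST i → push 1. Stack: [1]
LOAD_CONST → push 1. Stack: [1, 1]
BINARY_OP + → 1 + 1 = 2. Stack: [2]
STORE_FAST i → i=2. Stack: []
LOAD_FAST i → push 2. Stack: [2]
LOAD_CONST → push 2. Stack: [2, 2]
COMPARE_OP bool(<) → 2 vs 2 = False. Stack: [False]
POP_JUMP_IF_FALSE → pop False; jump. Stack: []
LOAD_FAST k → push 1. Stack: [1]
RETURN_VALUE → return 1.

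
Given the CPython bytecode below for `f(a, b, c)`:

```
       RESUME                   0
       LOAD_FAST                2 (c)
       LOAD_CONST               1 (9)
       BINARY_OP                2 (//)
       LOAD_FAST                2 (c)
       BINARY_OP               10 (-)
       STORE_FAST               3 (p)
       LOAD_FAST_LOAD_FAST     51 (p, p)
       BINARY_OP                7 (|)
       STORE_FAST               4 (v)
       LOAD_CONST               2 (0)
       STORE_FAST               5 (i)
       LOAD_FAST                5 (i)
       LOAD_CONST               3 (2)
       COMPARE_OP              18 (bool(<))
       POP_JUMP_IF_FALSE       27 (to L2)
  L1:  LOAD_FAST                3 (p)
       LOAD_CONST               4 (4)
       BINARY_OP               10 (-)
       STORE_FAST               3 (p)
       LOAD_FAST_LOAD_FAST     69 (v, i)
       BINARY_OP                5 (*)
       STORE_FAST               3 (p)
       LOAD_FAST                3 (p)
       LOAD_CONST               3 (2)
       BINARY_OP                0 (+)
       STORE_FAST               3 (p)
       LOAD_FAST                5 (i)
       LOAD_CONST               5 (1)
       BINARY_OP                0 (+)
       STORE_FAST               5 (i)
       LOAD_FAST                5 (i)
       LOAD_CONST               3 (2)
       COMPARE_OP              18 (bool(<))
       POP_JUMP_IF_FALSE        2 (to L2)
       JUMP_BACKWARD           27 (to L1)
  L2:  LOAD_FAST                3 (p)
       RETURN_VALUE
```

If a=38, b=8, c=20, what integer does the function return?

-16

LOAD_FAST c → push 20. Stack: [20]
LOAD_CONST → push 9. Stack: [20, 9]
BINARY_OP // → 20 // 9 = 2. Stack: [2]
LOAD_FAST c → push 20. Stack: [2, 20]
BINARY_OP - → 2 - 20 = -18. Stack: [-18]
STORE_FAST p → p=-18. Stack: []
LOAD_FAST_LOAD_FAST p,p → push -18,-18. Stack: [-18, -18]
BINARY_OP | → -18 | -18 = -18. Stack: [-18]
STORE_FAST v → v=-18. Stack: []
LOAD_CONST → push 0. Stack: [0]
STORE_FAST i → i=0. Stack: []
LOAD_FAST i → push 0. Stack: [0]
LOAD_CONST → push 2. Stack: [0, 2]
COMPARE_OP bool(<) → 0 vs 2 = True. Stack: [True]
POP_JUMP_IF_FALSE → pop True; no jump. Stack: []
LOAD_FAST p → push -18. Stack: [-18]
LOAD_CONST → push 4. Stack: [-18, 4]
BINARY_OP - → -18 - 4 = -22. Stack: [-22]
STORE_FAST p → p=-22. Stack: []
LOAD_FAST_LOAD_FAST v,i → push -18,0. Stack: [-18, 0]
BINARY_OP * → -18 * 0 = 0. Stack: [0]
STORE_FAST p → p=0. Stack: []
LOAD_FAST p → push 0. Stack: [0]
LOAD_CONST → push 2. Stack: [0, 2]
BINARY_OP + → 0 + 2 = 2. Stack: [2]
STORE_FAST p → p=2. Stack: []
LOAD_FAST i → push 0. Stack: [0]
LOAD_CONST → push 1. Stack: [0, 1]
BINARY_OP + → 0 + 1 = 1. Stack: [1]
STORE_FAST i → i=1. Stack: []
LOAD_FAST i → push 1. Stack: [1]
LOAD_CONST → push 2. Stack: [1, 2]
COMPARE_OP bool(<) → 1 vs 2 = True. Stack: [True]
POP_JUMP_IF_FALSE → pop True; no jump. Stack: []
LOAD_FAST p → push 2. Stack: [2]
LOAD_CONST → push 4. Stack: [2, 4]
BINARY_OP - → 2 - 4 = -2. Stack: [-2]
STORE_FAST p → p=-2. Stack: []
LOAD_FAST_LOAD_FAST v,i → push -18,1. Stack: [-18, 1]
BINARY_OP * → -18 * 1 = -18. Stack: [-18]
STORE_FAST p → p=-18. Stack: []
LOAD_FAST p → push -18. Stack: [-18]
LOAD_CONST → push 2. Stack: [-18, 2]
BINARY_OP + → -18 + 2 = -16. Stack: [-16]
STORE_FAST p → p=-16. Stack: []
LOAD_FAST i → push 1. Stack: [1]
LOAD_CONST → push 1. Stack: [1, 1]
BINARY_OP + → 1 + 1 = 2. Stack: [2]
STORE_FAST i → i=2. Stack: []
LOAD_FAST i → push 2. Stack: [2]
LOAD_CONST → push 2. Stack: [2, 2]
COMPARE_OP bool(<) → 2 vs 2 = False. Stack: [False]
POP_JUMP_IF_FALSE → pop False; jump. Stack: []
LOAD_FAST p → push -16. Stack: [-16]
RETURN_VALUE → return -16.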